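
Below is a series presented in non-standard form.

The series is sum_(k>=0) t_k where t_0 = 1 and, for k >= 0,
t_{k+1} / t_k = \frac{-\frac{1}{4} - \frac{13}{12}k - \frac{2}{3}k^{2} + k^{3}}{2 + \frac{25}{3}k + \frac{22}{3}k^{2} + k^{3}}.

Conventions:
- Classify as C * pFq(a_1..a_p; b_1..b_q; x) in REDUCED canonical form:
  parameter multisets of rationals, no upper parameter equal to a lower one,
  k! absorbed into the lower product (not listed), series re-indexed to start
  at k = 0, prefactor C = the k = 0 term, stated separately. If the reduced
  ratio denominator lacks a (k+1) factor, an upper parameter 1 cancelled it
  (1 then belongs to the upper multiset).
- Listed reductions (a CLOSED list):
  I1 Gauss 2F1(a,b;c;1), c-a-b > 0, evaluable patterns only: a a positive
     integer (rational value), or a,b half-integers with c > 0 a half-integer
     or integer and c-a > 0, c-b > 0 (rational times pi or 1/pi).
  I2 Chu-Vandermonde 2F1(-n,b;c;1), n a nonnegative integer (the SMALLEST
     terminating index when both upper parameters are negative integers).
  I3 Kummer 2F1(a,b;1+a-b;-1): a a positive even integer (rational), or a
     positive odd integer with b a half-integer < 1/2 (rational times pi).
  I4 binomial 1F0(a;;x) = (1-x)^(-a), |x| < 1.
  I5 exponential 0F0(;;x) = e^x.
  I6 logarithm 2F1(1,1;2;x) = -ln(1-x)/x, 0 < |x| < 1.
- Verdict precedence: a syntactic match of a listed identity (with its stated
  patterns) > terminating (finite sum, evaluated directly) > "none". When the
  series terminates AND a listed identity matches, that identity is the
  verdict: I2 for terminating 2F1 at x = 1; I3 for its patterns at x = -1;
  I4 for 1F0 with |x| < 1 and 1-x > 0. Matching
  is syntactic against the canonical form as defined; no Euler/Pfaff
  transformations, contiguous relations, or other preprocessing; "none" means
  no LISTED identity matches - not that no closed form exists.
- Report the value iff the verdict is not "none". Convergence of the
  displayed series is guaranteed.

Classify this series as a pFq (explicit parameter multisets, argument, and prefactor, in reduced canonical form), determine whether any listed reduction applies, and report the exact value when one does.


The series (x = 1) is 2F1: upper {-\frac{3}{2}, \frac{1}{2}}, lower {6}, prefactor 1. Verdict at x = 1: the half-integer Gauss pattern (I1) matches (x = 1; upper {-\frac{3}{2}, \frac{1}{2}} half-integers, c = 6 in the evaluable pattern). Value: \frac{524288}{189189} / \pi.

Key step: t_0 being 1, the parameter 1/3 appears in both the upper and lower lists and cancels.
Ratio: r(k) = 1 * (k-\frac{3}{2}) (k+\frac{1}{2}) / [(k+6) (k+1)] ; factor over Q: parameters, x = 1, and C = 1.


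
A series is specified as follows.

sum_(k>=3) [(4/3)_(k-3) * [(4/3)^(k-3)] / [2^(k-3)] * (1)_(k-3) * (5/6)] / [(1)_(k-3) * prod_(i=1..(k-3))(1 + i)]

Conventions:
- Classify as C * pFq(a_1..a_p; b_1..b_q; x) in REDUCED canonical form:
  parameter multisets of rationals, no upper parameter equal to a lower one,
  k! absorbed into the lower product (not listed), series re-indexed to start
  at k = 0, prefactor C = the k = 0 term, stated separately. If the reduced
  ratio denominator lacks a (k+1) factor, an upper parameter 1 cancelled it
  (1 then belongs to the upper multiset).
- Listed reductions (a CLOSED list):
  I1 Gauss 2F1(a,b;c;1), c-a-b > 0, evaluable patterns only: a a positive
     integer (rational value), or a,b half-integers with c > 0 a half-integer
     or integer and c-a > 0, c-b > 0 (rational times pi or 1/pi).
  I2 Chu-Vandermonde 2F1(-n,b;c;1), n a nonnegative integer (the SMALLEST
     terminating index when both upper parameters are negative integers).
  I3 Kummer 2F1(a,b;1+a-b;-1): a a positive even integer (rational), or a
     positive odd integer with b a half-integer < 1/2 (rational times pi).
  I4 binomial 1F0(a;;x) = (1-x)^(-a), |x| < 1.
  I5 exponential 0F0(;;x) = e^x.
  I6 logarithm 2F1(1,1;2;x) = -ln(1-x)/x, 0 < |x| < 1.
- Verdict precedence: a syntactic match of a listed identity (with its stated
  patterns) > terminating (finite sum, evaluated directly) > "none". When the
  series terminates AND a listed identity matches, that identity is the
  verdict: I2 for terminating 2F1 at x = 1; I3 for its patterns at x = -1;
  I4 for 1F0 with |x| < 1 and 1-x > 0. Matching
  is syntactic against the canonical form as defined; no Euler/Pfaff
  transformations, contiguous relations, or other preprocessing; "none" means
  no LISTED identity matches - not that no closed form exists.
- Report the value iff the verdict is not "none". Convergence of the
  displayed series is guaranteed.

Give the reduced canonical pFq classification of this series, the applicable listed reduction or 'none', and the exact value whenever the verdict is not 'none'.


With C = 5/6: the canonical form is 2F1(1, 4/3; 2; 2/3). Verdict: none. Every listed pattern misses the 2F1 form at 2/3, upper {1, 4/3}.

Key step: from the first term 5/6: the lower running product (C = 5/6, x = 2/3) is a rising factorial.
Ratio: r(k) = (2/3) * (k+1) (k+4/3) / [(k+2) (k+1)] - poly over poly, x = (2/3) from leading terms; C = 5/6 at k = 0.


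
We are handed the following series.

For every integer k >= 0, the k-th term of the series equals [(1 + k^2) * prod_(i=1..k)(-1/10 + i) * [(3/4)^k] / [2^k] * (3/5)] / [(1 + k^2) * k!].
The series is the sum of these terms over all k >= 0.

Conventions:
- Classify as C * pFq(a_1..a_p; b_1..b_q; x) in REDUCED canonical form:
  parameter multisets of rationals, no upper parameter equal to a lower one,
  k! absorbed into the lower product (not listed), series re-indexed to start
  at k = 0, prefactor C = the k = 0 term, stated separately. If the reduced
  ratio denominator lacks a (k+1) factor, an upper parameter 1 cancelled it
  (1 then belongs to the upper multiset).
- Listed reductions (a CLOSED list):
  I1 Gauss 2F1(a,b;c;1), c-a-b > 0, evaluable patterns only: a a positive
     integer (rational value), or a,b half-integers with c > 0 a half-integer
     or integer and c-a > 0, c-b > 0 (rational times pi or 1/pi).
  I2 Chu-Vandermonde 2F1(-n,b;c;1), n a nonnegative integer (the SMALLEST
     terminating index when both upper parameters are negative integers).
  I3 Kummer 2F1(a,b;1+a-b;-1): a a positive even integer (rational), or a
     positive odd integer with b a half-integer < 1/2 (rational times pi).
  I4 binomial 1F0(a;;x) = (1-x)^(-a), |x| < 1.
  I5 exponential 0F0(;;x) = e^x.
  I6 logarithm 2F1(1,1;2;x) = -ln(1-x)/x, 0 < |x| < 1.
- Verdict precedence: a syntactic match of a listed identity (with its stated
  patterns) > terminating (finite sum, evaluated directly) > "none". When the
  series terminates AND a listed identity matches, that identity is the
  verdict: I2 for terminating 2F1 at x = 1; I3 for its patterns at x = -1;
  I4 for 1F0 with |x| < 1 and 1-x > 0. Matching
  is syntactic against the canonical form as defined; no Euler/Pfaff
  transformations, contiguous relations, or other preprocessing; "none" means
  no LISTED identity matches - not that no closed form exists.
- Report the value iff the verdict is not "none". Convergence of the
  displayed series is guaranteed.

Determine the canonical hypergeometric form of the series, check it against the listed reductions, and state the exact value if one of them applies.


This is 3/5 * 1F0(9/10; -; 3/8) in reduced canonical form. Verdict: the I4 binomial reduction applies (the 1F0 binomial series: exponent -9/10, x = 3/8). Value: (3/5) * (5/8)^(-9/10).

Structural cue: t_0 = 3/5 here, and the running product (C = 3/5) telescopes to a rising factorial.
Step ratio: r(k) = (3/8) * (k+9/10) / [(k+1)] - rational in k. x = (3/8); t_0 = 3/5; negate the roots.


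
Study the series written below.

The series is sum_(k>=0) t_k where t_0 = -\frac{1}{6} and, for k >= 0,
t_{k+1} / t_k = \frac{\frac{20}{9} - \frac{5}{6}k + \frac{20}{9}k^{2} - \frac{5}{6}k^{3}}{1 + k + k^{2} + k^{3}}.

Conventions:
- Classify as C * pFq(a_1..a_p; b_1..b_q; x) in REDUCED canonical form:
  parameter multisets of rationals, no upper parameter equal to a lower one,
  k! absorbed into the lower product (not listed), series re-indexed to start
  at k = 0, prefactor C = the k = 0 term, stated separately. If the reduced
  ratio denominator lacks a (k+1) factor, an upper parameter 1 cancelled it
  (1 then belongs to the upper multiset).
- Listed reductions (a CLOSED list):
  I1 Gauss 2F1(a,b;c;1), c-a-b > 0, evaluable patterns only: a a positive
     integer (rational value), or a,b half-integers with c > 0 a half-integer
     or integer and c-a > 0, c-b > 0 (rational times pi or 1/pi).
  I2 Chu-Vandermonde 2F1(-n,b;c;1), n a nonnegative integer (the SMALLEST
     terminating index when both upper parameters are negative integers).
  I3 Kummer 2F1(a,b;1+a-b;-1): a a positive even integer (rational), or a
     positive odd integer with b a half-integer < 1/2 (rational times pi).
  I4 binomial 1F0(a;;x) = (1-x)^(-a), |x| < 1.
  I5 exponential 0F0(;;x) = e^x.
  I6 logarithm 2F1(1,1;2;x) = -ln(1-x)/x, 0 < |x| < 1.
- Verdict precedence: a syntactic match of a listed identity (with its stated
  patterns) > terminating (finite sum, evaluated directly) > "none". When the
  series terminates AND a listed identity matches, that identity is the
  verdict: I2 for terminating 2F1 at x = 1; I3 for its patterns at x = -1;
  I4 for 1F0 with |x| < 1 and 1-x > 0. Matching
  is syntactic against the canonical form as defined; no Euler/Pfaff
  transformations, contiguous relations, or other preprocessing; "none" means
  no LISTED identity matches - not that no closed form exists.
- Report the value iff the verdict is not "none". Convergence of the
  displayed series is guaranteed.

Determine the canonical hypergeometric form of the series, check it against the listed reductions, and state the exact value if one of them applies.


x = -\frac{5}{6} here; the reduced form reads 1F0, upper {-\frac{8}{3}}, lower {-}, C = -\frac{1}{6}. Verdict at x = -\frac{5}{6}: binomial (I4) matches (the 1F0 binomial series: exponent 8/3, x = -\frac{5}{6}). Value: \left(-\frac{1}{6}\right) \cdot \left(\frac{11}{6}\right)^{\frac{8}{3}}.

Structural cue: x = -\frac{5}{6} and the ratio is unreduced: k^2 + 1 divides both sides (C = -1/6).
Adjacent-term ratio: r(k) = -\frac{5}{6} * (k-\frac{8}{3}) / [(k+1)] ; factor over Q: parameters, x = -\frac{5}{6}, and C = -\frac{1}{6}.


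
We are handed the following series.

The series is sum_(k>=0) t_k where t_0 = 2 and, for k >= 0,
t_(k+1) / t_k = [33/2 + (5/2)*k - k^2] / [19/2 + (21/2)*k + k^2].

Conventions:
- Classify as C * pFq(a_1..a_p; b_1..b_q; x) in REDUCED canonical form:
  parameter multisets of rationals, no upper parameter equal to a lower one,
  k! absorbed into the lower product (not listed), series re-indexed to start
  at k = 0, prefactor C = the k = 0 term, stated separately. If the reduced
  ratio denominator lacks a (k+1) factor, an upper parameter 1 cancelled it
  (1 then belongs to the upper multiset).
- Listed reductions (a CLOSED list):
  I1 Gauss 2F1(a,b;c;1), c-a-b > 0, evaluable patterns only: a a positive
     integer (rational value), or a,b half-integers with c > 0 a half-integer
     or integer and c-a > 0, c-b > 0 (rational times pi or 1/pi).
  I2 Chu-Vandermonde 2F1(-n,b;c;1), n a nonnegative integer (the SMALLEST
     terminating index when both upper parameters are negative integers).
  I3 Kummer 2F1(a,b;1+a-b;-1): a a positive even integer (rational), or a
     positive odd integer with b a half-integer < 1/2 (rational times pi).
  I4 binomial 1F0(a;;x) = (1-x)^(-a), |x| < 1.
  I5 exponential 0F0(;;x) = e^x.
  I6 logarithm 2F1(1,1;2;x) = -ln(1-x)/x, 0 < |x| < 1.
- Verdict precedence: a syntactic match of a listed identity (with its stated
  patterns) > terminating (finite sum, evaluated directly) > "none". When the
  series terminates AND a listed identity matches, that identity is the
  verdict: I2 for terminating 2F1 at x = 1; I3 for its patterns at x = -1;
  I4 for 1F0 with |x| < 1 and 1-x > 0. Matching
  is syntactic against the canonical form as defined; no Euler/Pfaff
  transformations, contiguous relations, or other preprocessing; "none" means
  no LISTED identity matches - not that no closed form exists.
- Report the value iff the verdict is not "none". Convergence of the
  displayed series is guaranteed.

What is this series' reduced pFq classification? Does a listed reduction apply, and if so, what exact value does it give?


With C = 2: the canonical form is 2F1(-11/2, 3; 19/2; -1). Verdict: Kummer's theorem (I3) applies (x = -1; c = 19/2 equals 1+a-b for upper {-11/2, 3}: listed pattern). Exact value: (109395/32768) * pi.

First insight: with t_0 = 2, factor the ratio over Q (C = 2): negated roots = parameters.
Consecutive-term ratio: r(k) = (-1) * (k-11/2) (k+3) / [(k+19/2) (k+1)] - rational in k, leading ratio (-1); with t_0 = 2, classification follows.


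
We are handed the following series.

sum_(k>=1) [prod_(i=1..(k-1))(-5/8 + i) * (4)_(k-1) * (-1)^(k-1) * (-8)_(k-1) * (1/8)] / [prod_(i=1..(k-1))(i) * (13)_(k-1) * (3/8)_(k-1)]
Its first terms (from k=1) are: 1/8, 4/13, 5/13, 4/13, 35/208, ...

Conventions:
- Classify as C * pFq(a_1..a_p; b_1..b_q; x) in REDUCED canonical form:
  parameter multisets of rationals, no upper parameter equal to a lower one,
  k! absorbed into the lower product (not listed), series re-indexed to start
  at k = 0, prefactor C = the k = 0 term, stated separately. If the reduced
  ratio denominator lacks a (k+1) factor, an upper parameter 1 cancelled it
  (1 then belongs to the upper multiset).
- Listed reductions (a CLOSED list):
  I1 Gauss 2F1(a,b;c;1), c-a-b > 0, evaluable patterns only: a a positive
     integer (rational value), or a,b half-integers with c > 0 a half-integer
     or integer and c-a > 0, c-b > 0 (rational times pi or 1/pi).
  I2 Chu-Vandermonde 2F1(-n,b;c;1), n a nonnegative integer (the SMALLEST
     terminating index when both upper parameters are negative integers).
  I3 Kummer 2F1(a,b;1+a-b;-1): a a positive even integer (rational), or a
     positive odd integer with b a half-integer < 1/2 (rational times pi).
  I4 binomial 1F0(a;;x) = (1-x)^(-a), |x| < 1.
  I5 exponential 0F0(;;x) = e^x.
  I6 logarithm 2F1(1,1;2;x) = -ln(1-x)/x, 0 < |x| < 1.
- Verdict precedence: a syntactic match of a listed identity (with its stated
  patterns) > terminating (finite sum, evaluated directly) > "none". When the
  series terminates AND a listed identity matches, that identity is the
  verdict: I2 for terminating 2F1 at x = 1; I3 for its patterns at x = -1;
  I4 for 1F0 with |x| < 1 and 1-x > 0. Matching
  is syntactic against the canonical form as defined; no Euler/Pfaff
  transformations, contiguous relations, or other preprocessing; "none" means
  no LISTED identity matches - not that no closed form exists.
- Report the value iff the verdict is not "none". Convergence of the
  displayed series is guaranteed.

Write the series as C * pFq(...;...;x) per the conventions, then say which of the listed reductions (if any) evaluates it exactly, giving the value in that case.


Reduced: x = -1, 2F1, upper = {-8, 4}, lower = {13}, C = 1/8. Verdict: Kummer's theorem (I3) fires (x = -1; c = 13 equals 1+a-b for upper {-8, 4}: listed pattern). Sum: 11/8.

Key observation: from the first term 1/8: the product of the first k integers (C = 1/8) is k!.
Adjacent-term ratio: r(k) = (-1) * (k-8) (k+4) / [(k+13) (k+1)] - rational in k. x = (-1); t_0 = 1/8; negate the roots.


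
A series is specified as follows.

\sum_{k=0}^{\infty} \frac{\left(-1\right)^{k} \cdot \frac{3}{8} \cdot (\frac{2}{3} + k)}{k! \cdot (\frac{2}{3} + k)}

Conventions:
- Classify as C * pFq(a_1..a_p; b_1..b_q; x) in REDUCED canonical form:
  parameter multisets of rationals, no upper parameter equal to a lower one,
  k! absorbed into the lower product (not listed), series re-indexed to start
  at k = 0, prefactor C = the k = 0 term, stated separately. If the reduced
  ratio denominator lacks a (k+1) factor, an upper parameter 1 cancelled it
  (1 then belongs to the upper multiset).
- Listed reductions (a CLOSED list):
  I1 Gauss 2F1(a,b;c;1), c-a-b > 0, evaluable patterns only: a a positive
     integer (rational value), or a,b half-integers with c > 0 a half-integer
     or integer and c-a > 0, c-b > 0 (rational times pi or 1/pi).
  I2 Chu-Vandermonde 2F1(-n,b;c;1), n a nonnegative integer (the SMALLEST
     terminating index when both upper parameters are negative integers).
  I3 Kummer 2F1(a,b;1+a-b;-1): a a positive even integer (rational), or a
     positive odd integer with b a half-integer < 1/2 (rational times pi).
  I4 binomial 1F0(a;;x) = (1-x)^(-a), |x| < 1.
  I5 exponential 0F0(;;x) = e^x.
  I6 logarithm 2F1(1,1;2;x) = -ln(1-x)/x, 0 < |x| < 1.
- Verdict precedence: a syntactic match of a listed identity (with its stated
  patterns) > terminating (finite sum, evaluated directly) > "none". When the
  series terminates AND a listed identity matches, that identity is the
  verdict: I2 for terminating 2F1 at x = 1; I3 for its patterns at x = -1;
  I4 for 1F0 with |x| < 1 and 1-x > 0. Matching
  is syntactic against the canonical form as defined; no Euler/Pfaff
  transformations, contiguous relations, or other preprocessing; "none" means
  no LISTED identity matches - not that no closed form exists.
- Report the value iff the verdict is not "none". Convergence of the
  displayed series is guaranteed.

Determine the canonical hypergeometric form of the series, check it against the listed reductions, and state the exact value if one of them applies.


Classification (C = \frac{3}{8}): 0F0 with upper {-}, lower {-}, argument x = -1. Verdict: the exponential series (I5) matches (the 0F0 exponential series at x = -1). Sum: \frac{3}{8} \cdot e^{-1}.

First insight: from the first term \frac{3}{8}: striking the common factor k + 2/3 reduces the term (prefactor 3/8).
Term ratio: r(k) = -1 * 1 / [(k+1)] - rational in k, leading ratio -1; with t_0 = \frac{3}{8}, classification follows.


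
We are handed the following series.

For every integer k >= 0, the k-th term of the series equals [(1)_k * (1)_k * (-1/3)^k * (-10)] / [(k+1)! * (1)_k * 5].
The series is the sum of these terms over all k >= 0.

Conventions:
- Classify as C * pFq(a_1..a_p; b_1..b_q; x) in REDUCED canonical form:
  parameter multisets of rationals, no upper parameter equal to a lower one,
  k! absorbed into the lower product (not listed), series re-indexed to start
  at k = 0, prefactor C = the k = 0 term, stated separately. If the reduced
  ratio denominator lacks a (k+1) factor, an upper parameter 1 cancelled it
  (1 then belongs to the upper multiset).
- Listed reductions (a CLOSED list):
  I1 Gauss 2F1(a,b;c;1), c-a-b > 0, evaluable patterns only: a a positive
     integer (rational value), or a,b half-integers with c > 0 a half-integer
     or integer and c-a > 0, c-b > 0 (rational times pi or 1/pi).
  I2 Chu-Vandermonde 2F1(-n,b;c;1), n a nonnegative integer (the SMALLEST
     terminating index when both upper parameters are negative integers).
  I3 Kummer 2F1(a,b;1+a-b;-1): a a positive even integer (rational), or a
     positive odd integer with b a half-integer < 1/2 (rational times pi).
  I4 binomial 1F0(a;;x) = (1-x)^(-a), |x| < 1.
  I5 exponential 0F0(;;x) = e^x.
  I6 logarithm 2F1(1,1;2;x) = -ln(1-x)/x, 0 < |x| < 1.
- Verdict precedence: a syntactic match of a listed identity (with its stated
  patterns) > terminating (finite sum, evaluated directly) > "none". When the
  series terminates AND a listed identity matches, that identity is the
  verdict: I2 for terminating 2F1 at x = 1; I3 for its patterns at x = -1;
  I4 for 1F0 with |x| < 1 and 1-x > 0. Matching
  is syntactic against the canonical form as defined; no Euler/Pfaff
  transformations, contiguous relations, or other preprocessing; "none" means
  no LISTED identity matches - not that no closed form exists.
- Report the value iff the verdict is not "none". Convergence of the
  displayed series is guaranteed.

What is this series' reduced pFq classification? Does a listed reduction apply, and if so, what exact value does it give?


The series (x = -1/3) is 2F1: upper {1, 1}, lower {2}, prefactor -2. Verdict: this is the logarithmic series (I6) (the logarithm: parameters (1,1;2), x = -1/3). Sum: (-6) * ln(4/3).

First insight: with t_0 = -2, the constant factors (prefactor -2) combine into one prefactor.
Consecutive-term ratio: r(k) = (-1/3) * (k+1) (k+1) / [(k+2) (k+1)] - rational in k, leading ratio (-1/3); with t_0 = -2, classification follows.


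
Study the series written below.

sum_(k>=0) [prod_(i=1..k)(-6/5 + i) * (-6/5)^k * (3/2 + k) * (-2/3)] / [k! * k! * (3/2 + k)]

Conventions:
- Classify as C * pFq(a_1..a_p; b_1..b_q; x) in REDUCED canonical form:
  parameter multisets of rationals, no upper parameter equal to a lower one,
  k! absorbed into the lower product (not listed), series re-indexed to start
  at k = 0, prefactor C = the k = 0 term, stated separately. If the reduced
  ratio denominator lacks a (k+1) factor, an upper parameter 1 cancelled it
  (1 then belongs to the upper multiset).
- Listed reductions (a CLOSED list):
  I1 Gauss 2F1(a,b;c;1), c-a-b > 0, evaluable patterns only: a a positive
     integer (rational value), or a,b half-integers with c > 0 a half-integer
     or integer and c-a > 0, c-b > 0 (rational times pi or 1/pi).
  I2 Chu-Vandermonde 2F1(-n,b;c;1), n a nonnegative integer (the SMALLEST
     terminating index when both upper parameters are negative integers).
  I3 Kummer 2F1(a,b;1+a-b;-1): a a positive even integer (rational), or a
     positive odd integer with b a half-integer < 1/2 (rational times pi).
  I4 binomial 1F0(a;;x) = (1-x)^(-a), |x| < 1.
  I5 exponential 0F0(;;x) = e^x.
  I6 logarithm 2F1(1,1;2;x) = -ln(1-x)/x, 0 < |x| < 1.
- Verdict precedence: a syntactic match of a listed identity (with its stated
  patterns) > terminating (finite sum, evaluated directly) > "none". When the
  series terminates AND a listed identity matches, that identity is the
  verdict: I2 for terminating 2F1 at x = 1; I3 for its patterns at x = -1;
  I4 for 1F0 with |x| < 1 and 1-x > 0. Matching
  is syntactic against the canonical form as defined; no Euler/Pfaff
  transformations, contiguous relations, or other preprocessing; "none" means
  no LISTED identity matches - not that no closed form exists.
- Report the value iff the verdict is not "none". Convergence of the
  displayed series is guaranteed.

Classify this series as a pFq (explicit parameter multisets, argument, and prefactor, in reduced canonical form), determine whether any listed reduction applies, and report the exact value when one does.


Key step: from the first term -2/3: the denominator's factorial ratio (C = -2/3, x = -6/5) is a lower Pochhammer.
Consecutive-term ratio: r(k) = (-6/5) * (k-1/5) / [(k+1) (k+1)] - rational in k. x = (-6/5); t_0 = -2/3; negate the roots.

x = -6/5 here; the reduced form reads 1F1, upper {-1/5}, lower {1}, C = -2/3. Verdict: none here - no I1-I6 shape fits x = -6/5 with lower {1}.


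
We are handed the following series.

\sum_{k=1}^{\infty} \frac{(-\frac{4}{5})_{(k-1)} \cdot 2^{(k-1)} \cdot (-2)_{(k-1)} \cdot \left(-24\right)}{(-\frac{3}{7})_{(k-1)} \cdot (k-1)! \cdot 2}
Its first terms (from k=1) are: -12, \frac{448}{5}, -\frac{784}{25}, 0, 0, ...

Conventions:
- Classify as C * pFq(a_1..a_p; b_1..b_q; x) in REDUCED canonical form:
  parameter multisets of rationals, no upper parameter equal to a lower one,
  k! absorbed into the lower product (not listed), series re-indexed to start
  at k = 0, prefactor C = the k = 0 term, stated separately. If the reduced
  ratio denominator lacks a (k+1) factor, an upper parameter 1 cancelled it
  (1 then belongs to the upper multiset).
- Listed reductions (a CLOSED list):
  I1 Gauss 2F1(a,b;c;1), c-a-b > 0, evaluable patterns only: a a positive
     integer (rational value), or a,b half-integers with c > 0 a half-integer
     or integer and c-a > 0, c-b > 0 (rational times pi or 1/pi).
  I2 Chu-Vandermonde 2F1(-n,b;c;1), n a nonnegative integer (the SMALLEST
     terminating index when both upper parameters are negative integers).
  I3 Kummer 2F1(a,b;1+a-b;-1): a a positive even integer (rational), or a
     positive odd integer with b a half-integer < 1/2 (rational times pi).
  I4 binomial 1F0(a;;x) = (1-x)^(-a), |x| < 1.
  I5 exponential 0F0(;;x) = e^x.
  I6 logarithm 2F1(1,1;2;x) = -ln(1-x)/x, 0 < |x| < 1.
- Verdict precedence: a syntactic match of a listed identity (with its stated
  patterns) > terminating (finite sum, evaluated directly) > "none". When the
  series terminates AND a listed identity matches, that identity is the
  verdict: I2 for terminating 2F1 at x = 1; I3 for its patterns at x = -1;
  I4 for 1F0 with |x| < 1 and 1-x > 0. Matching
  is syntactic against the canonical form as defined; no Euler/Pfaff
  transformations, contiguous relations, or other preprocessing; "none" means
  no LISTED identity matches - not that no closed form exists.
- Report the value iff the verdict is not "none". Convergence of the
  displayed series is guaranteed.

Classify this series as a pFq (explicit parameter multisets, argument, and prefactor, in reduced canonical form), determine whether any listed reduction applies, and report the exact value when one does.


Canonical form: C = -12 times 2F1 with upper {-2, -\frac{4}{5}}, lower {-\frac{3}{7}}, x = 2. Verdict: terminating at k = 2: the factor (-2)_k kills every later term; summing the 3 survivors is exact. Value: \frac{1156}{25}.

Structural cue: with t_0 = -12, the constant factors (C = -12, x = 2) combine into one prefactor.
Consecutive-term ratio: r(k) = 2 * (k-2) (k-\frac{4}{5}) / [(k-\frac{3}{7}) (k+1)] - rational in k, leading ratio 2; with t_0 = -12, classification follows.


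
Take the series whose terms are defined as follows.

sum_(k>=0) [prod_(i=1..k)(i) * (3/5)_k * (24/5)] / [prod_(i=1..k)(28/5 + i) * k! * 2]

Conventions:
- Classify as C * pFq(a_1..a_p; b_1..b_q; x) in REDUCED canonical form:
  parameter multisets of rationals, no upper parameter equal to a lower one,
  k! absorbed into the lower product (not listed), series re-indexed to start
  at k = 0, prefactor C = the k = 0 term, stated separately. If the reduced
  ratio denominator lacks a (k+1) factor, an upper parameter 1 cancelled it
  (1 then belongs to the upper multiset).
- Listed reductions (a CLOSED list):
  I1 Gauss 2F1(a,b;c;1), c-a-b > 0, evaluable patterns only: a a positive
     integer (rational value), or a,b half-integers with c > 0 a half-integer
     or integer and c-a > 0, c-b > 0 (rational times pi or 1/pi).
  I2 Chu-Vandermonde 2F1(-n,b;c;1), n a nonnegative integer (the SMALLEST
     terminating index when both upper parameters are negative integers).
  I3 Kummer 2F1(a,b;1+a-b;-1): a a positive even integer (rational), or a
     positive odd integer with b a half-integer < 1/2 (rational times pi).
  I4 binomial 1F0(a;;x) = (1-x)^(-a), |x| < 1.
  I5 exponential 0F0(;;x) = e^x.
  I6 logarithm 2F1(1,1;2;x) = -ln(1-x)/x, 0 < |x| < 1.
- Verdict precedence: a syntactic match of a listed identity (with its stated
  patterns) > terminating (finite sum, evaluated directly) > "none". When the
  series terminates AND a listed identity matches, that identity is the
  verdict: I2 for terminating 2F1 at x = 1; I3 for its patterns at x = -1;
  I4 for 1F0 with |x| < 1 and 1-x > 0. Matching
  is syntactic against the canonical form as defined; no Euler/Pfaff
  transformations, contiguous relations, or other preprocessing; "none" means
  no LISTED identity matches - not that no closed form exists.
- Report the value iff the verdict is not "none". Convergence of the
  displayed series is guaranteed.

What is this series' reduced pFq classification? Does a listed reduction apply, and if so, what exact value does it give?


This is 12/5 * 2F1(3/5, 1; 33/5; 1) in reduced canonical form. Verdict: Gauss's theorem (I1) applies (x = 1: the Gamma ratio telescopes since c-a-b = 5 > 0 and a = 1 in Z>0). Exact value: 336/125.

Structural cue: t_0 being 12/5, the lower running product (prefactor 12/5) is a rising factorial.
Consecutive-term ratio: r(k) = 1 * (k+3/5) (k+1) / [(k+33/5) (k+1)] - poly over poly, x = 1 from leading terms; C = 12/5 at k = 0.


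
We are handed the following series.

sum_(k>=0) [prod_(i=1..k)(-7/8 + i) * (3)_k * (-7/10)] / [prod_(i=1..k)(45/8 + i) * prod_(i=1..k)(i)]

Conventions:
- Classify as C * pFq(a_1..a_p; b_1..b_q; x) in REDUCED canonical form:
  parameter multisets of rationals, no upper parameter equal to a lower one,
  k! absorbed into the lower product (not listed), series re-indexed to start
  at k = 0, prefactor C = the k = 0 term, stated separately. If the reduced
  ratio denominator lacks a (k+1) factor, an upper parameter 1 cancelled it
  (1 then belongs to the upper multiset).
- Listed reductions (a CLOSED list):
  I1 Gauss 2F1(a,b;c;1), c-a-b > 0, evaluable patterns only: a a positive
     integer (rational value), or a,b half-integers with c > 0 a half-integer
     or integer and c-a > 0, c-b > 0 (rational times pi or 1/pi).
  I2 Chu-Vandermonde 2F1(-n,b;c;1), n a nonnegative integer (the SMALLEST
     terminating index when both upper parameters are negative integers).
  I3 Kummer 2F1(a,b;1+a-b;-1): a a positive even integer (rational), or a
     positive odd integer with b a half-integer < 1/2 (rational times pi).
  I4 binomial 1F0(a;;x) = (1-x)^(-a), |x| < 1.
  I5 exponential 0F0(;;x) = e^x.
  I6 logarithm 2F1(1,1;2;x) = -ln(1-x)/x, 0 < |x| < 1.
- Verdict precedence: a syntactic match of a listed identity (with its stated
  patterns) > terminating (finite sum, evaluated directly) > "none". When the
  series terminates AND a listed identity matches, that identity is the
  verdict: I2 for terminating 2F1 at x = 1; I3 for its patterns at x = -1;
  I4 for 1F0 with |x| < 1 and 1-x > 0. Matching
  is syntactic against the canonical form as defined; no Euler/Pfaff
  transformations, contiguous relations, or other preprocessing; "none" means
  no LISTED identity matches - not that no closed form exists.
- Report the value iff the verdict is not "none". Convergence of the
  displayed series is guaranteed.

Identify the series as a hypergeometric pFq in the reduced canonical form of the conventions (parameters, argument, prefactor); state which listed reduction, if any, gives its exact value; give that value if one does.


Structural cue: x = 1 and the product of the first k integers (prefactor -7/10) is k!.
Term ratio: r(k) = 1 * (k+1/8) (k+3) / [(k+53/8) (k+1)] ; factor over Q: parameters, x = 1, and C = -7/10.

Reduced: x = 1, 2F1, upper = {1/8, 3}, lower = {53/8}, C = -7/10. Verdict: this is Gauss (I1, integer-parameter pattern) (x = 1: the Gamma ratio telescopes since c-a-b = 7/2 > 0 and a = 3 in Z>0). Sum: -1073/1408.


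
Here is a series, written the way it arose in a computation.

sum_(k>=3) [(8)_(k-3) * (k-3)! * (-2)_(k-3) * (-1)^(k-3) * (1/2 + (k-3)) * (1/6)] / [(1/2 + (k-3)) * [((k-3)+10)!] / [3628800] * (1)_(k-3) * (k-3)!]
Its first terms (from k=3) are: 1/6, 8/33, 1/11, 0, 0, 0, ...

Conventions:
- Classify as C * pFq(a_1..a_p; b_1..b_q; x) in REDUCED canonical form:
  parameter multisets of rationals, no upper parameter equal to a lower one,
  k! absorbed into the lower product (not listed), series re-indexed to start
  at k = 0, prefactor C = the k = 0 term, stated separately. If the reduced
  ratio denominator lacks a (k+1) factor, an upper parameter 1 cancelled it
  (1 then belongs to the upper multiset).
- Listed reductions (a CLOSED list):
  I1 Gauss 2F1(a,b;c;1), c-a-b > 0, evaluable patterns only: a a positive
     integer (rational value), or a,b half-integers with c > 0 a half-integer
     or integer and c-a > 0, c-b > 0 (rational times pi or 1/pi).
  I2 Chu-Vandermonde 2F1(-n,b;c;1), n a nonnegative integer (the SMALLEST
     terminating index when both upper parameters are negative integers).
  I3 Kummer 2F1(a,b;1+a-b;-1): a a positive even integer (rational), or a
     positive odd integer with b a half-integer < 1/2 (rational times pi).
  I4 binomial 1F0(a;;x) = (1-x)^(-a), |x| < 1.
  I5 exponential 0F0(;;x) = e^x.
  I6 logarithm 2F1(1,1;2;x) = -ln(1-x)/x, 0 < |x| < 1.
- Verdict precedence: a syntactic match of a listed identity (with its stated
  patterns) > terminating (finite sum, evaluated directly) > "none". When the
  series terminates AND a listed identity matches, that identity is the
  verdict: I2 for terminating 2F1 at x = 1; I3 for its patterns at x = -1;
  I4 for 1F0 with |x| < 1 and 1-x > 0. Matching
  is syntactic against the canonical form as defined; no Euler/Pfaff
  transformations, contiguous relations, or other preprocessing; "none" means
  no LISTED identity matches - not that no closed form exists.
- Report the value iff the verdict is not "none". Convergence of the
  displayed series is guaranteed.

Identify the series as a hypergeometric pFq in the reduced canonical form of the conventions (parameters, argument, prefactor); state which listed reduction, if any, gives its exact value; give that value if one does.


Prefactor 1/6, argument -1: 2F1 with upper {-2, 8} over lower {11}. Verdict: the Kummer evaluation I3 applies (x = -1; c = 11 equals 1+a-b for upper {-2, 8}: listed pattern). Its exact value is 1/2.

First insight: x = (-1) and the factorial ratio (C = 1/6) (k+a-1)!/(a-1)! is a rising factorial (a)_k.
Ratio: r(k) = (-1) * (k-2) (k+8) / [(k+11) (k+1)] - rational; roots negated = parameters, x = (-1), C = 1/6.


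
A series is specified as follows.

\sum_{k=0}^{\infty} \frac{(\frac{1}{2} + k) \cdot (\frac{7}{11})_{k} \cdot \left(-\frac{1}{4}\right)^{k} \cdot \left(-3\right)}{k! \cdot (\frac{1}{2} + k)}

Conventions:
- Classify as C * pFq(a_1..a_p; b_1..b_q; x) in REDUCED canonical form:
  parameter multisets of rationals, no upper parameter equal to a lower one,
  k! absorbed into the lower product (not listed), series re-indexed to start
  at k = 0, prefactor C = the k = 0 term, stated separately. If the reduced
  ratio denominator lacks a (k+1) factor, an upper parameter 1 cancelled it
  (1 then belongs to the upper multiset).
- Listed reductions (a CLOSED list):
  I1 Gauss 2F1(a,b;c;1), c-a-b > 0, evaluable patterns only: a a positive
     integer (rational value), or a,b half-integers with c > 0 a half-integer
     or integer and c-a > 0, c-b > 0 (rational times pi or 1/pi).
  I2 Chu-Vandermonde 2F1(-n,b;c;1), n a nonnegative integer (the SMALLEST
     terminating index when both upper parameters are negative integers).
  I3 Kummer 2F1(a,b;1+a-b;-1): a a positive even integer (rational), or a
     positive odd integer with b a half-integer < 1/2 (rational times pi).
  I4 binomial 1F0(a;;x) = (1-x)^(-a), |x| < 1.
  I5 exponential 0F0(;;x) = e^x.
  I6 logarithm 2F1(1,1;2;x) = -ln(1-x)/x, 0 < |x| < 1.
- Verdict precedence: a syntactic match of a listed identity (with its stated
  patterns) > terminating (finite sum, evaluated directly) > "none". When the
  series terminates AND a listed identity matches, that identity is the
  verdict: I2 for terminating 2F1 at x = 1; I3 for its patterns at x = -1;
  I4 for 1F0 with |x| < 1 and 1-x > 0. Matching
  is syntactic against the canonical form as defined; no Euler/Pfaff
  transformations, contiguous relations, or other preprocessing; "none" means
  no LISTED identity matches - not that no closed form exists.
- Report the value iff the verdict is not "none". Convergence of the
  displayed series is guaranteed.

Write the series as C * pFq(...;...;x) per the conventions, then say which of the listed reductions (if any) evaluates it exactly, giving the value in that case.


At argument -\frac{1}{4}: a 1F0 with upper {\frac{7}{11}}, lower {-}, scaled by C = -3. Verdict: the binomial series (I4) fires (the 1F0 binomial series: exponent -7/11, x = -\frac{1}{4}). Value: \left(-3\right) \cdot \left(\frac{5}{4}\right)^{-\frac{7}{11}}.

The tell: t_0 = -3 here, and k + 1/2 divides numerator and denominator alike; prefactor -3 after cancelling.
Adjacent-term ratio: r(k) = -\frac{1}{4} * (k+\frac{7}{11}) / [(k+1)] ; factor over Q: parameters, x = -\frac{1}{4}, and C = -3.


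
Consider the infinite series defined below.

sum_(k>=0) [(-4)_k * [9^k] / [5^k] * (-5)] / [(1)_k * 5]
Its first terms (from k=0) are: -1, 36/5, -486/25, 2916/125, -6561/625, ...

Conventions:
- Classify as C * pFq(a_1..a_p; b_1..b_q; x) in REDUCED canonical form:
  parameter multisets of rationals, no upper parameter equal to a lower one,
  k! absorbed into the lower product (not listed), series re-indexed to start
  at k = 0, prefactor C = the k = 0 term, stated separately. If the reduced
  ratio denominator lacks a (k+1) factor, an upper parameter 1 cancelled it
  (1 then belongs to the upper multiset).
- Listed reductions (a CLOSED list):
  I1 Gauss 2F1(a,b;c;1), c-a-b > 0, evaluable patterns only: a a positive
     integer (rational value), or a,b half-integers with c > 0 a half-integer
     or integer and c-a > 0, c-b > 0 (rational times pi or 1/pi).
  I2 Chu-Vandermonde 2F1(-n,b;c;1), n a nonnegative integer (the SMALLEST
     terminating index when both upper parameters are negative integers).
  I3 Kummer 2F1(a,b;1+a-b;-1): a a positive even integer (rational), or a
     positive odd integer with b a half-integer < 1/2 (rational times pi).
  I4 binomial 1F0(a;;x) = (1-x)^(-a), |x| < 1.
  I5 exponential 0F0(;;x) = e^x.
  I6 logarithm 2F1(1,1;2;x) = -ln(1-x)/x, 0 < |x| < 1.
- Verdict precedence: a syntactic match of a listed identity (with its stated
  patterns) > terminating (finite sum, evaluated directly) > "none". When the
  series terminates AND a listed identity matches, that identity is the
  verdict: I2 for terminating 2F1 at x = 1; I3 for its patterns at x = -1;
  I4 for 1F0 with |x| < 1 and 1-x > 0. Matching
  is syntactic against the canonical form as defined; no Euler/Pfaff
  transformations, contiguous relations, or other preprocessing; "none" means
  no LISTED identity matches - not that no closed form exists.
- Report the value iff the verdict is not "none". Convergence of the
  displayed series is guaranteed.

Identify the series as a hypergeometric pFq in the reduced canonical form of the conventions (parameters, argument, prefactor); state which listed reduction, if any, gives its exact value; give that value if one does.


Canonical form: C = -1 times 1F0 with upper {-4}, lower {-}, x = 9/5. Verdict: terminating. With -4 upstairs the series is a 5-term polynomial sum; evaluated term by term. Its exact value is -256/625.

Key step: with t_0 = -1, the two geometric factors (C = -1, x = 9/5) combine into one argument.
Adjacent-term ratio: r(k) = (9/5) * (k-4) / [(k+1)] - rational in k. x = (9/5); t_0 = -1; negate the roots.


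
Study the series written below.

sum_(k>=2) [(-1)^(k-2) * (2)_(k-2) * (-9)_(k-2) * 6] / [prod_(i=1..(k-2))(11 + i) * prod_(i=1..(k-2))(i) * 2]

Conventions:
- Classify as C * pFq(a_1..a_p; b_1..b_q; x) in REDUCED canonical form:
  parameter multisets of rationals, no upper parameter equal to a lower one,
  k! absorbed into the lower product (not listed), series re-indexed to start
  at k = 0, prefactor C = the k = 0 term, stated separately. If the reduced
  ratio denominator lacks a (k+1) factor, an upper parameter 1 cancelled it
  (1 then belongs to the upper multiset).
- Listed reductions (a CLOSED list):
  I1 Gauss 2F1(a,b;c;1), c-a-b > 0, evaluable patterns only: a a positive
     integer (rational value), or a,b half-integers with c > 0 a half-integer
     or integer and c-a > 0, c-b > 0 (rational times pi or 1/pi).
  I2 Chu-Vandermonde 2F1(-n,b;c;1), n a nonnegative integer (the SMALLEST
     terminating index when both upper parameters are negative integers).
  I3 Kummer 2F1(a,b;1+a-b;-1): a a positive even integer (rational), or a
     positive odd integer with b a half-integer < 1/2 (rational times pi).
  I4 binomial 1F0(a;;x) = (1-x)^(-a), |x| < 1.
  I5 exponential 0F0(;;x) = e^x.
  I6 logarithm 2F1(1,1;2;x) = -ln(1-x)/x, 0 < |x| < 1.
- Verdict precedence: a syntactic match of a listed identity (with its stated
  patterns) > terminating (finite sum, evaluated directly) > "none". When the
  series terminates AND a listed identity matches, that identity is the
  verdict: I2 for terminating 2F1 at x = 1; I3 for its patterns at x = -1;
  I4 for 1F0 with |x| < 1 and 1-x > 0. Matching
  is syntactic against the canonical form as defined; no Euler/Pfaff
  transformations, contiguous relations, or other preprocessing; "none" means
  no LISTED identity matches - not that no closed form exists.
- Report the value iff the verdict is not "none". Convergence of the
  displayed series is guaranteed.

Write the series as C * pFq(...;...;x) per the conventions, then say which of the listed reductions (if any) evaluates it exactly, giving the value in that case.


Reduced: x = -1, 2F1, upper = {-9, 2}, lower = {12}, C = 3. Verdict: Kummer's theorem (I3) applies (x = -1; c = 12 equals 1+a-b for upper {-9, 2}: listed pattern). Value: 33/2.

Key observation: with t_0 = 3, the product of the first k integers (C = 3, x = -1) is k!.
Step ratio: r(k) = (-1) * (k-9) (k+2) / [(k+12) (k+1)] - poly over poly, x = (-1) from leading terms; C = 3 at k = 0.
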